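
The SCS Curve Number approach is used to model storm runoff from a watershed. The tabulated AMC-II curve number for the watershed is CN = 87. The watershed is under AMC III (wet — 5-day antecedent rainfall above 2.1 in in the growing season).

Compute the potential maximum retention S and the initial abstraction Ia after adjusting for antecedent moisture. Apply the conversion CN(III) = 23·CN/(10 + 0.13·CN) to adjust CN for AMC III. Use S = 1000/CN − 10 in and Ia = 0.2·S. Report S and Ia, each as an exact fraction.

S = 1300/2001 in ≈ 0.650 in; Ia = 260/2001 in ≈ 0.130 in

CN(III) from CN(II)=87: (23·87)/(10 + 0.13·87) = 200100/2131 ≈ 93.900
Retention S: 1000/CN − 10 with CN=93.900 → S = 1300/2001 ≈ 0.650 in
Ia = 0.2·(1300/2001) = 260/2001 in ≈ 0.130 in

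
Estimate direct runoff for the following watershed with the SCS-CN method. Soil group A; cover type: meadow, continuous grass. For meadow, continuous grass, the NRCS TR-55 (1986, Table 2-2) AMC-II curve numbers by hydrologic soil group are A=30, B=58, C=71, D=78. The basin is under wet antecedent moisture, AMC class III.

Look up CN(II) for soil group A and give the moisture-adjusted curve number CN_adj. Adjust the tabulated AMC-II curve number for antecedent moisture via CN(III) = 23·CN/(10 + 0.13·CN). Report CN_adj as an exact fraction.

CN_adj = 6900/139 ≈ 49.640

NRCS table: meadow, continuous grass, soil group A → CN(II) = 30
Adjust CN=30 to AMC III: 23·30/(10 + 0.13·30) → 690 ÷ (139/10) = 6900/139 ≈ 49.640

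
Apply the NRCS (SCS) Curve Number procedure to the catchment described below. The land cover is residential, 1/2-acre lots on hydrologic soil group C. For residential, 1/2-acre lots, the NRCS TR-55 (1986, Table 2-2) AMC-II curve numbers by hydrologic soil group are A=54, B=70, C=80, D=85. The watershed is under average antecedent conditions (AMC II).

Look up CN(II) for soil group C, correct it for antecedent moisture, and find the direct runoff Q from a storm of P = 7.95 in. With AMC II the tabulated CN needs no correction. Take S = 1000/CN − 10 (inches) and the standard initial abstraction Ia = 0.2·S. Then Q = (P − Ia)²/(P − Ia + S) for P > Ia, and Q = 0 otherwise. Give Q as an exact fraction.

Q = 22201/3980 in ≈ 5.578 in

NRCS table: residential, 1/2-acre lots, soil group C → CN(II) = 80
Average conditions: CN = 80 (no AMC adjustment).
Retention S: 1000/CN − 10 with CN=80.000 → S = 5/2 ≈ 2.500 in
Ia = 0.2·(5/2) = 1/2 in ≈ 0.500 in
P − Ia = 7.950 − 0.500 = 149/20 ≈ 7.450 in (> 0, runoff occurs)
Q = (149/20)²/((149/20) + 5/2) = (22201/400)/(199/20) = 22201/3980 in ≈ 5.578 in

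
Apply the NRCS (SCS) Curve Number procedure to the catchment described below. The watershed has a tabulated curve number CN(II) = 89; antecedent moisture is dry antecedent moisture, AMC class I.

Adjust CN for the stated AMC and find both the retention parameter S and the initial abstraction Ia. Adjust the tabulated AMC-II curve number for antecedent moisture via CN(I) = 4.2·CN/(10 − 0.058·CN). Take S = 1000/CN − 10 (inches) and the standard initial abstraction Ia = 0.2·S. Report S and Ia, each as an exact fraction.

S = 5500/1869 in ≈ 2.943 in; Ia = 1100/1869 in ≈ 0.589 in

Adjust CN=89 to AMC I: 4.2·89/(10 − 0.058·89) → (1869/5) ÷ (2419/500) = 186900/2419 ≈ 77.263
Retention S: 1000/CN − 10 with CN=77.263 → S = 5500/1869 ≈ 2.943 in
Ia = 0.2S: 0.2·2.943 = 0.589 in (exactly 1100/1869)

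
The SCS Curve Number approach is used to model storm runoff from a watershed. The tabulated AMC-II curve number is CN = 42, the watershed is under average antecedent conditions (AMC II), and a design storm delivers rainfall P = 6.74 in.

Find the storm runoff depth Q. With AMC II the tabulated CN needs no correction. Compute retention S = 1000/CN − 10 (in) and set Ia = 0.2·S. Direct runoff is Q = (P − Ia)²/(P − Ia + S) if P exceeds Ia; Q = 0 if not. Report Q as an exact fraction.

Average conditions: CN = 42 (no AMC adjustment).
Max retention: S = 1000/42 − 10 = 290/21 in (≈ 13.810 in)
Ia = 0.2·(290/21) = 58/21 in ≈ 2.762 in
Since P=6.740 > Ia=2.762: effective rainfall P−Ia = 4177/1050 in
Q: (4177/1050)² ÷ (18677/1050) = 17447329/19610850 in (≈ 0.890 in)

Q = 17447329/19610850 in ≈ 0.890 in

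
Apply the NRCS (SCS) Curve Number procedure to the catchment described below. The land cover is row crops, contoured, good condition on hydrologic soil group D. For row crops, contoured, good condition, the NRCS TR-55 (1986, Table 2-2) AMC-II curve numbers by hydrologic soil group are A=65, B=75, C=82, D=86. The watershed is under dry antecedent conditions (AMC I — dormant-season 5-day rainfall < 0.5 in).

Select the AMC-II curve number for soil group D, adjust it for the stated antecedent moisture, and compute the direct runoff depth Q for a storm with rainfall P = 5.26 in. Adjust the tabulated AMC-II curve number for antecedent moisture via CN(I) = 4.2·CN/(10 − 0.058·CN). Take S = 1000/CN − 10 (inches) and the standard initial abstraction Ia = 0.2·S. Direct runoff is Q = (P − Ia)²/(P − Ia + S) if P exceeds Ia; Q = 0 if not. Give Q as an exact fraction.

NRCS table: row crops, contoured, good condition, soil group D → CN(II) = 86
Adjust CN=86 to AMC I: 4.2·86/(10 − 0.058·86) → (1806/5) ÷ (1253/250) = 12900/179 ≈ 72.067
S = 1000/(12900/179) − 10 = 500/129 in ≈ 3.876 in
Ia = 0.2S: 0.2·3.876 = 0.775 in (exactly 100/129)
P − Ia = 5.260 − 0.775 = 28927/6450 ≈ 4.485 in (> 0, runoff occurs)
Runoff Q = (P−Ia)²/(P−Ia+S) = (4.485)²/(4.485+3.876) = 836771329/347829150 ≈ 2.406 in

Q = 836771329/347829150 in ≈ 2.406 in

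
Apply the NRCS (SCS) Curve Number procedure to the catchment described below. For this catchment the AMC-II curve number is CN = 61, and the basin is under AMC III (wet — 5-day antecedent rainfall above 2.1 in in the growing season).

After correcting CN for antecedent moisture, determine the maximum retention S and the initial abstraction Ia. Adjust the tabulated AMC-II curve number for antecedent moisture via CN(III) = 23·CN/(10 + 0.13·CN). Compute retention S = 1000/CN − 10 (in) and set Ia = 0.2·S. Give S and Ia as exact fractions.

Adjust CN=61 to AMC III: 23·61/(10 + 0.13·61) → 1403 ÷ (1793/100) = 140300/1793 ≈ 78.249
S = 1000/(140300/1793) − 10 = 3900/1403 in ≈ 2.780 in
Ia = 0.2·(3900/1403) = 780/1403 in ≈ 0.556 in

S = 3900/1403 in ≈ 2.780 in; Ia = 780/1403 in ≈ 0.556 in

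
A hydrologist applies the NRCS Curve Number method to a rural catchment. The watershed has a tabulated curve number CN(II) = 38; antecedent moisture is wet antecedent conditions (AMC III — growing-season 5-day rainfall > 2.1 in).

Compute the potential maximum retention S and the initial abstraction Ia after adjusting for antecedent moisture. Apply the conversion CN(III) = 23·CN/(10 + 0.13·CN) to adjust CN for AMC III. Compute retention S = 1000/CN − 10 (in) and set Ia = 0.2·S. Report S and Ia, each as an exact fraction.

S = 3100/437 in ≈ 7.094 in; Ia = 620/437 in ≈ 1.419 in

Adjust CN=38 to AMC III: 23·38/(10 + 0.13·38) → 874 ÷ (747/50) = 43700/747 ≈ 58.501
Max retention: S = 1000/(43700/747) − 10 = 3100/437 in (≈ 7.094 in)
Ia = 0.2S: 0.2·7.094 = 1.419 in (exactly 620/437)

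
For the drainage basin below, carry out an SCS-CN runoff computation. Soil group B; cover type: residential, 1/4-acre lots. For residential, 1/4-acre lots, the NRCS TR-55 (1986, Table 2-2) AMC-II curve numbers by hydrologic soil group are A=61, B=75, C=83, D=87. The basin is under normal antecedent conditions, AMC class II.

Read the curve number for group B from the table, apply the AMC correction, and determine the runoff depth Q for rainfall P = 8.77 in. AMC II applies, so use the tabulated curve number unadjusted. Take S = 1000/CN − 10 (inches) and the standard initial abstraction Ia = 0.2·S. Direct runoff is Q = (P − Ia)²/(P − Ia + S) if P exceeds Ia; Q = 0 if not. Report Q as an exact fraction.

NRCS table: residential, 1/4-acre lots, soil group B → CN(II) = 75
AMC II — tabulated CN = 75 applies directly.
Retention S: 1000/CN − 10 with CN=75.000 → S = 10/3 ≈ 3.333 in
Initial abstraction Ia = S/5 = (10/3)/5 = 2/3 ≈ 0.667 in
Since P=8.770 > Ia=0.667: effective rainfall P−Ia = 2431/300 in
Runoff Q = (P−Ia)²/(P−Ia+S) = (8.103)²/(8.103+3.333) = 5909761/1029300 ≈ 5.742 in

Q = 5909761/1029300 in ≈ 5.742 in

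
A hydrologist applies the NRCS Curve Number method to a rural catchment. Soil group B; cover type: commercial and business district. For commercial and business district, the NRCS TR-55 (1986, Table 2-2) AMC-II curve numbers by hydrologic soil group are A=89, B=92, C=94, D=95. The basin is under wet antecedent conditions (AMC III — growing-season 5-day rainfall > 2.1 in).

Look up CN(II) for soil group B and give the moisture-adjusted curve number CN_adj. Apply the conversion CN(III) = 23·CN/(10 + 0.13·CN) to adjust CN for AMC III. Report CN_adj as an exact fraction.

NRCS table: commercial and business district, soil group B → CN(II) = 92
CN(III) from CN(II)=92: (23·92)/(10 + 0.13·92) = 52900/549 ≈ 96.357

CN_adj = 52900/549 ≈ 96.357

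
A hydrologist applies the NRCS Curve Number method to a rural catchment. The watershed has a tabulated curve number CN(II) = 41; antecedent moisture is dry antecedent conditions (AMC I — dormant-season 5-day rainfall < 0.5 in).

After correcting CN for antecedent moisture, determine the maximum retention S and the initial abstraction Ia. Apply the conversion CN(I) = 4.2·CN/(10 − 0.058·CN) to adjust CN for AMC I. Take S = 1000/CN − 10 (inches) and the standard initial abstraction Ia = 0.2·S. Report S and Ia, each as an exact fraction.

Adjust CN=41 to AMC I: 4.2·41/(10 − 0.058·41) → (861/5) ÷ (3811/500) = 86100/3811 ≈ 22.592
S = 1000/(86100/3811) − 10 = 29500/861 in ≈ 34.262 in
Ia = 0.2·(29500/861) = 5900/861 in ≈ 6.852 in

S = 29500/861 in ≈ 34.262 in; Ia = 5900/861 in ≈ 6.852 in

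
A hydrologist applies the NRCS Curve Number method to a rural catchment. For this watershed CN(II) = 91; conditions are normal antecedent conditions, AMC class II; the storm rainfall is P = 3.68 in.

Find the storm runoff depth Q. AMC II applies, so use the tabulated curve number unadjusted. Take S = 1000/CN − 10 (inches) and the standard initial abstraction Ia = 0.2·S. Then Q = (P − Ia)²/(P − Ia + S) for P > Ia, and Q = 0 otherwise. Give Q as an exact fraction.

Q = 15689521/5785325 in ≈ 2.712 in

AMC II — tabulated CN = 91 applies directly.
Max retention: S = 1000/91 − 10 = 90/91 in (≈ 0.989 in)
Ia = 0.2S: 0.2·0.989 = 0.198 in (exactly 18/91)
P − Ia = 3.680 − 0.198 = 7922/2275 ≈ 3.482 in (> 0, runoff occurs)
Runoff Q = (P−Ia)²/(P−Ia+S) = (3.482)²/(3.482+0.989) = 15689521/5785325 ≈ 2.712 in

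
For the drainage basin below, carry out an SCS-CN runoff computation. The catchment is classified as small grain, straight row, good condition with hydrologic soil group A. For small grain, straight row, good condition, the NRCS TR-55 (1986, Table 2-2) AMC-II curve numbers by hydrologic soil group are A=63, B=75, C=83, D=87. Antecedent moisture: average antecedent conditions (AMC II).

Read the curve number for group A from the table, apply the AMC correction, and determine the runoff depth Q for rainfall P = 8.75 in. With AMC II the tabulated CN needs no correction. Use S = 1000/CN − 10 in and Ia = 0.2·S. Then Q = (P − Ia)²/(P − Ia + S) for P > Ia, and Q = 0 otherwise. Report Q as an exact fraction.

NRCS table: small grain, straight row, good condition, soil group A → CN(II) = 63
CN(II) = 63; AMC II needs no correction.
Retention S: 1000/CN − 10 with CN=63.000 → S = 370/63 ≈ 5.873 in
Initial abstraction Ia = S/5 = (370/63)/5 = 74/63 ≈ 1.175 in
Excess rainfall: 8.750 − 1.175 = 7.575 in; P > Ia so Q > 0
Q = (1909/252)²/((1909/252) + 370/63) = (3644281/63504)/(3389/252) = 3644281/854028 in ≈ 4.267 in

Q = 3644281/854028 in ≈ 4.267 in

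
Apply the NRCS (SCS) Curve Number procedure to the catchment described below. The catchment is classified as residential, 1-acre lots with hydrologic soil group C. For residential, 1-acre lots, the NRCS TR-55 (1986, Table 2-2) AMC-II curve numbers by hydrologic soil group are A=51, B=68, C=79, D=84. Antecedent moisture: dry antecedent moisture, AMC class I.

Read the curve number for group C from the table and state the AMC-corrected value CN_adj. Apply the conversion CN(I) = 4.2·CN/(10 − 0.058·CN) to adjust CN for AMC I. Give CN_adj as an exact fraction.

NRCS table: residential, 1-acre lots, soil group C → CN(II) = 79
Adjust CN=79 to AMC I: 4.2·79/(10 − 0.058·79) → (1659/5) ÷ (2709/500) = 7900/129 ≈ 61.240

CN_adj = 7900/129 ≈ 61.240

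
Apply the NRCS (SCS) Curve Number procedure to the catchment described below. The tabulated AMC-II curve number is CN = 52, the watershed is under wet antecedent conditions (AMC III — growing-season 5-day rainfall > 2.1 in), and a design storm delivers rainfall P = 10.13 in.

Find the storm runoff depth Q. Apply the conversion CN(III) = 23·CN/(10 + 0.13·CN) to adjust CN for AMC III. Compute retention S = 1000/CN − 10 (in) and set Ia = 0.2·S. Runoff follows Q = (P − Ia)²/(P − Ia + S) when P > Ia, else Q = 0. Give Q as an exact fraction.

Wet (AMC III): CN(III) = 23·52/(10 + 0.13·52) = 1196/(419/25) = 29900/419 ≈ 71.360
Max retention: S = 1000/(29900/419) − 10 = 1200/299 in (≈ 4.013 in)
Ia = 0.2·(1200/299) = 240/299 in ≈ 0.803 in
P − Ia = 10.130 − 0.803 = 278887/29900 ≈ 9.327 in (> 0, runoff occurs)
Q = (278887/29900)²/((278887/29900) + 1200/299) = (77777958769/894010000)/(398887/29900) = 77777958769/11926721300 in ≈ 6.521 in

Q = 77777958769/11926721300 in ≈ 6.521 in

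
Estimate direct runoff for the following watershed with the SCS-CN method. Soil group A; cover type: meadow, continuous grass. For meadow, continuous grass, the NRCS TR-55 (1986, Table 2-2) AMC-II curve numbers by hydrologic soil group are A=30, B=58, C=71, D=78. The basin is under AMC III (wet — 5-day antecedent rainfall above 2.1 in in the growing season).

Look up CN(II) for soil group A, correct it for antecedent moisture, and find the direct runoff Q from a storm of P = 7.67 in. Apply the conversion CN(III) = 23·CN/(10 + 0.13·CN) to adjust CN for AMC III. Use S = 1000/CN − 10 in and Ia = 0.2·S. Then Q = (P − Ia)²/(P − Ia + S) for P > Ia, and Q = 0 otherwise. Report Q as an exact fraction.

NRCS table: meadow, continuous grass, soil group A → CN(II) = 30
CN(III) from CN(II)=30: (23·30)/(10 + 0.13·30) = 6900/139 ≈ 49.640
Max retention: S = 1000/(6900/139) − 10 = 700/69 in (≈ 10.145 in)
Initial abstraction Ia = S/5 = (700/69)/5 = 140/69 ≈ 2.029 in
Excess rainfall: 7.670 − 2.029 = 5.641 in; P > Ia so Q > 0
Q: (38923/6900)² ÷ (108923/6900) = 1514999929/751568700 in (≈ 2.016 in)

Q = 1514999929/751568700 in ≈ 2.016 in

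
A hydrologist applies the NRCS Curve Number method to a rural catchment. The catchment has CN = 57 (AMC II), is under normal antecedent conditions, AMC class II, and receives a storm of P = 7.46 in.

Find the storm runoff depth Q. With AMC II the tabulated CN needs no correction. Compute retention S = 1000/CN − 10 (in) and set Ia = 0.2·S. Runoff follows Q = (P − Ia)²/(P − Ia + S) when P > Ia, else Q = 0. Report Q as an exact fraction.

Average conditions: CN = 57 (no AMC adjustment).
Retention S: 1000/CN − 10 with CN=57.000 → S = 430/57 ≈ 7.544 in
Ia = 0.2·(430/57) = 86/57 in ≈ 1.509 in
P − Ia = 7.460 − 1.509 = 16961/2850 ≈ 5.951 in (> 0, runoff occurs)
Runoff Q = (P−Ia)²/(P−Ia+S) = (5.951)²/(5.951+7.544) = 287675521/109613850 ≈ 2.624 in

Q = 287675521/109613850 in ≈ 2.624 in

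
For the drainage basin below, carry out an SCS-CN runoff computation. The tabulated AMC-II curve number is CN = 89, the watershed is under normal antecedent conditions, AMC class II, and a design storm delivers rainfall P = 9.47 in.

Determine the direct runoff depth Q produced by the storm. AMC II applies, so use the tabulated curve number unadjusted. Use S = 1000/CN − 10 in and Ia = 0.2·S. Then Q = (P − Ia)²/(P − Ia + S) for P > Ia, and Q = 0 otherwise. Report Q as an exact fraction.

Q = 6737618889/828438700 in ≈ 8.133 in

CN(II) = 89; AMC II needs no correction.
Retention S: 1000/CN − 10 with CN=89.000 → S = 110/89 ≈ 1.236 in
Ia = 0.2·(110/89) = 22/89 in ≈ 0.247 in
Excess rainfall: 9.470 − 0.247 = 9.223 in; P > Ia so Q > 0
Runoff Q = (P−Ia)²/(P−Ia+S) = (9.223)²/(9.223+1.236) = 6737618889/828438700 ≈ 8.133 in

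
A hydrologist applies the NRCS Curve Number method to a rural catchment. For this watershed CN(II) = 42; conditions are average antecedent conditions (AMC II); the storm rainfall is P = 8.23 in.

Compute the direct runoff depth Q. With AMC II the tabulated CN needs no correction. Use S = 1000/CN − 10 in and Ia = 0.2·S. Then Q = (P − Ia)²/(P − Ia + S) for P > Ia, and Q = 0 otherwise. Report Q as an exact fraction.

Q = 131859289/85014300 in ≈ 1.551 in

AMC II — tabulated CN = 42 applies directly.
Max retention: S = 1000/42 − 10 = 290/21 in (≈ 13.810 in)
Ia = 0.2·(290/21) = 58/21 in ≈ 2.762 in
Since P=8.230 > Ia=2.762: effective rainfall P−Ia = 11483/2100 in
Q: (11483/2100)² ÷ (40483/2100) = 131859289/85014300 in (≈ 1.551 in)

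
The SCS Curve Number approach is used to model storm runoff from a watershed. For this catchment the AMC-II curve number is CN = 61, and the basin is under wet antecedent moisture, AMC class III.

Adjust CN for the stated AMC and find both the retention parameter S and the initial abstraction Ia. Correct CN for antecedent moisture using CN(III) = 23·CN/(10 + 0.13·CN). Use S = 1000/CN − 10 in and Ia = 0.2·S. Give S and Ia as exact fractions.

S = 3900/1403 in ≈ 2.780 in; Ia = 780/1403 in ≈ 0.556 in

CN(III) from CN(II)=61: (23·61)/(10 + 0.13·61) = 140300/1793 ≈ 78.249
Retention S: 1000/CN − 10 with CN=78.249 → S = 3900/1403 ≈ 2.780 in
Initial abstraction Ia = S/5 = (3900/1403)/5 = 780/1403 ≈ 0.556 in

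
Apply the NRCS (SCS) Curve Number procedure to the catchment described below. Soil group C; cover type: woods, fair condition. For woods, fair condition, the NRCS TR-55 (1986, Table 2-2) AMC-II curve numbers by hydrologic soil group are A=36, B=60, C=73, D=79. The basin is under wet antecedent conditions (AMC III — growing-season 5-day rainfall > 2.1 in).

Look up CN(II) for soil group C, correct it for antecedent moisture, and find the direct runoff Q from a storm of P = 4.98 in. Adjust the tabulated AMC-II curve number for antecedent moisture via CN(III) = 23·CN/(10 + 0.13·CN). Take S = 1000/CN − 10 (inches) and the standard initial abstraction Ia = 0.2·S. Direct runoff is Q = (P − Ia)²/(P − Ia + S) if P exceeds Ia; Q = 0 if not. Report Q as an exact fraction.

Q = 50978842347/14721220150 in ≈ 3.463 in

NRCS table: woods, fair condition, soil group C → CN(II) = 73
CN(III) from CN(II)=73: (23·73)/(10 + 0.13·73) = 167900/1949 ≈ 86.147
S = 1000/(167900/1949) − 10 = 2700/1679 in ≈ 1.608 in
Ia = 0.2·(2700/1679) = 540/1679 in ≈ 0.322 in
Excess rainfall: 4.980 − 0.322 = 4.658 in; P > Ia so Q > 0
Q = (391071/83950)²/((391071/83950) + 2700/1679) = (152936527041/7047602500)/(526071/83950) = 50978842347/14721220150 in ≈ 3.463 in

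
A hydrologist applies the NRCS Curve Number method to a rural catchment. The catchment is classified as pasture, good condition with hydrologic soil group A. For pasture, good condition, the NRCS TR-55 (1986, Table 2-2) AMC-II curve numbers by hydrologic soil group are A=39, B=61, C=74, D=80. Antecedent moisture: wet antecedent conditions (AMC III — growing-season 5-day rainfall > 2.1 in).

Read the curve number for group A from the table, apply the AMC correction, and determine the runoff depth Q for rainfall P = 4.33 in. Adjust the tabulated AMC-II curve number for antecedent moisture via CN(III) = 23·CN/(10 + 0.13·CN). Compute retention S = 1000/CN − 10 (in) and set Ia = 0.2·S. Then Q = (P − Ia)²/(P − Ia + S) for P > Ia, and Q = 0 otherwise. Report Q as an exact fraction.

Q = 70969492801/78613169700 in ≈ 0.903 in

NRCS table: pasture, good condition, soil group A → CN(II) = 39
Adjust CN=39 to AMC III: 23·39/(10 + 0.13·39) → 897 ÷ (1507/100) = 89700/1507 ≈ 59.522
Retention S: 1000/CN − 10 with CN=59.522 → S = 6100/897 ≈ 6.800 in
Initial abstraction Ia = S/5 = (6100/897)/5 = 1220/897 ≈ 1.360 in
P − Ia = 4.330 − 1.360 = 266401/89700 ≈ 2.970 in (> 0, runoff occurs)
Q = (266401/89700)²/((266401/89700) + 6100/897) = (70969492801/8046090000)/(876401/89700) = 70969492801/78613169700 in ≈ 0.903 in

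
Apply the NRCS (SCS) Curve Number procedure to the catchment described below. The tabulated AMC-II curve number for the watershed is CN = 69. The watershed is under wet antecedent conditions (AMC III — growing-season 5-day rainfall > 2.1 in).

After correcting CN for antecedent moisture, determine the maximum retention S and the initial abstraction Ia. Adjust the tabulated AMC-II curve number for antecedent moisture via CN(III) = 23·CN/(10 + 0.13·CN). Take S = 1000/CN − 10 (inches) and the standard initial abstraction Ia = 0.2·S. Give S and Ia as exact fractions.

Adjust CN=69 to AMC III: 23·69/(10 + 0.13·69) → 1587 ÷ (1897/100) = 158700/1897 ≈ 83.658
Max retention: S = 1000/(158700/1897) − 10 = 3100/1587 in (≈ 1.953 in)
Ia = 0.2S: 0.2·1.953 = 0.391 in (exactly 620/1587)

S = 3100/1587 in ≈ 1.953 in; Ia = 620/1587 in ≈ 0.391 in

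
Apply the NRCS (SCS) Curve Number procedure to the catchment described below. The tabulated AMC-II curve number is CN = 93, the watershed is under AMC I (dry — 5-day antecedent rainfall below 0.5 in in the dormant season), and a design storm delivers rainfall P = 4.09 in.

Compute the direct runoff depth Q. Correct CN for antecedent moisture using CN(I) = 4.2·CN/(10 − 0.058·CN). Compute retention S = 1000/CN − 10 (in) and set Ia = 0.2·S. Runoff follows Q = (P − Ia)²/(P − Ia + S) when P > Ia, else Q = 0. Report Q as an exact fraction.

Q = 10839100321/4299696900 in ≈ 2.521 in

Adjust CN=93 to AMC I: 4.2·93/(10 − 0.058·93) → (1953/5) ÷ (2303/500) = 27900/329 ≈ 84.802
Max retention: S = 1000/(27900/329) − 10 = 500/279 in (≈ 1.792 in)
Ia = 0.2·(500/279) = 100/279 in ≈ 0.358 in
Since P=4.090 > Ia=0.358: effective rainfall P−Ia = 104111/27900 in
Q = (104111/27900)²/((104111/27900) + 500/279) = (10839100321/778410000)/(154111/27900) = 10839100321/4299696900 in ≈ 2.521 in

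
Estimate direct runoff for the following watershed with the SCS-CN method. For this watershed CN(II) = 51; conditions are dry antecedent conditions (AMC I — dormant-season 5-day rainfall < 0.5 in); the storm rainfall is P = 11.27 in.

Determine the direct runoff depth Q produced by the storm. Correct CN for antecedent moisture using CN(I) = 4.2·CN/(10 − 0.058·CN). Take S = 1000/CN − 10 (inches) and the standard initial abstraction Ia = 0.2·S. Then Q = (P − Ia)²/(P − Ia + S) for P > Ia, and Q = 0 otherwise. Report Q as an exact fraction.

Q = 1498872823/988884900 in ≈ 1.516 in

CN(I) from CN(II)=51: (4.2·51)/(10 − 0.058·51) = 15300/503 ≈ 30.417
Retention S: 1000/CN − 10 with CN=30.417 → S = 3500/153 ≈ 22.876 in
Ia = 0.2·(3500/153) = 700/153 in ≈ 4.575 in
Since P=11.270 > Ia=4.575: effective rainfall P−Ia = 102431/15300 in
Runoff Q = (P−Ia)²/(P−Ia+S) = (6.695)²/(6.695+22.876) = 1498872823/988884900 ≈ 1.516 in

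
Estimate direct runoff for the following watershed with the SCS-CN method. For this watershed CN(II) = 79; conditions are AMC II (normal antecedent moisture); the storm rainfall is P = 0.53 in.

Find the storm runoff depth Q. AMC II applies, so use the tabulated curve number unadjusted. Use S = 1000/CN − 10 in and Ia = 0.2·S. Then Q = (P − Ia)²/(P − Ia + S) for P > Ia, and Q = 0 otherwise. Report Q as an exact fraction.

CN(II) = 79; AMC II needs no correction.
Max retention: S = 1000/79 − 10 = 210/79 in (≈ 2.658 in)
Initial abstraction Ia = S/5 = (210/79)/5 = 42/79 ≈ 0.532 in
P = 0.530 ≤ Ia = 0.532 in: entire storm abstracted, Q = 0.

Q = 0 in ≈ 0.000 in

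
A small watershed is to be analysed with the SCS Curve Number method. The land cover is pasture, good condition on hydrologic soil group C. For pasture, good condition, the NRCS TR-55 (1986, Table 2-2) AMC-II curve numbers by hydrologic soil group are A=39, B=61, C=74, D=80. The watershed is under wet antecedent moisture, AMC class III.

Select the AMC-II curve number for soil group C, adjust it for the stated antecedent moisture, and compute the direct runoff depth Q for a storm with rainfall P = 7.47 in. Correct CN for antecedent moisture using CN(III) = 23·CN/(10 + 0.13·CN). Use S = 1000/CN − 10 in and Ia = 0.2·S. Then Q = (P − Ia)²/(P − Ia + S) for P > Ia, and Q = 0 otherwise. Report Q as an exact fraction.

Q = 371730431809/62948214700 in ≈ 5.905 in

NRCS table: pasture, good condition, soil group C → CN(II) = 74
CN(III) from CN(II)=74: (23·74)/(10 + 0.13·74) = 85100/981 ≈ 86.748
Retention S: 1000/CN − 10 with CN=86.748 → S = 1300/851 ≈ 1.528 in
Ia = 0.2·(1300/851) = 260/851 in ≈ 0.306 in
P − Ia = 7.470 − 0.306 = 609697/85100 ≈ 7.164 in (> 0, runoff occurs)
Q = (609697/85100)²/((609697/85100) + 1300/851) = (371730431809/7242010000)/(739697/85100) = 371730431809/62948214700 in ≈ 5.905 in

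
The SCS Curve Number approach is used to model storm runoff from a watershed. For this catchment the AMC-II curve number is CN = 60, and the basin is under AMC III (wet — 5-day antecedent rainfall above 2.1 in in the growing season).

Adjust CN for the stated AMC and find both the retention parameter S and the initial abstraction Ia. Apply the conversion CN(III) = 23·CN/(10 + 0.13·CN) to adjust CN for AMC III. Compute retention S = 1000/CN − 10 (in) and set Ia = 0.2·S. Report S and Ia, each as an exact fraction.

Adjust CN=60 to AMC III: 23·60/(10 + 0.13·60) → 1380 ÷ (89/5) = 6900/89 ≈ 77.528
Retention S: 1000/CN − 10 with CN=77.528 → S = 200/69 ≈ 2.899 in
Initial abstraction Ia = S/5 = (200/69)/5 = 40/69 ≈ 0.580 in

S = 200/69 in ≈ 2.899 in; Ia = 40/69 in ≈ 0.580 in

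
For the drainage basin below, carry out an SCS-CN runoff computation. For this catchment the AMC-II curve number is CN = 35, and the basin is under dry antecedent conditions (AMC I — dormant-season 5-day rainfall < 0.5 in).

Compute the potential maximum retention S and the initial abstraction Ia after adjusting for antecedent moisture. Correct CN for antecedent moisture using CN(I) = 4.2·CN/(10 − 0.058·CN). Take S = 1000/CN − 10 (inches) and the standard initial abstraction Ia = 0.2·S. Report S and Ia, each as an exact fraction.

S = 6500/147 in ≈ 44.218 in; Ia = 1300/147 in ≈ 8.844 in

CN(I) from CN(II)=35: (4.2·35)/(10 − 0.058·35) = 14700/797 ≈ 18.444
Max retention: S = 1000/(14700/797) − 10 = 6500/147 in (≈ 44.218 in)
Ia = 0.2·(6500/147) = 1300/147 in ≈ 8.844 in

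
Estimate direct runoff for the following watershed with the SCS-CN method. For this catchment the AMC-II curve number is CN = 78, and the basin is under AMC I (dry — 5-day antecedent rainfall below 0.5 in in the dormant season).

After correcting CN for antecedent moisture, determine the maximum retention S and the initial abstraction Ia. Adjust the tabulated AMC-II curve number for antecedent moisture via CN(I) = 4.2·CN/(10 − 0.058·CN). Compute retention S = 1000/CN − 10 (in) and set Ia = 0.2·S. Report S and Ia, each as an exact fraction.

CN(I) from CN(II)=78: (4.2·78)/(10 − 0.058·78) = 81900/1369 ≈ 59.825
Max retention: S = 1000/(81900/1369) − 10 = 5500/819 in (≈ 6.716 in)
Ia = 0.2·(5500/819) = 1100/819 in ≈ 1.343 in

S = 5500/819 in ≈ 6.716 in; Ia = 1100/819 in ≈ 1.343 in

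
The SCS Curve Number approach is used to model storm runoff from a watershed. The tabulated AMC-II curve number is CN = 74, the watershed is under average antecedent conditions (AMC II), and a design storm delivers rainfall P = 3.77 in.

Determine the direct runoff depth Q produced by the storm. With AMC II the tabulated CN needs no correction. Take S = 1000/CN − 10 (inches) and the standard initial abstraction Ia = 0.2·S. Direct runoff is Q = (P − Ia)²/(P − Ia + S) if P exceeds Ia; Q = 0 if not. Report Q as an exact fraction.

AMC II — tabulated CN = 74 applies directly.
Retention S: 1000/CN − 10 with CN=74.000 → S = 130/37 ≈ 3.514 in
Ia = 0.2·(130/37) = 26/37 in ≈ 0.703 in
P − Ia = 3.770 − 0.703 = 11349/3700 ≈ 3.067 in (> 0, runoff occurs)
Q: (11349/3700)² ÷ (24349/3700) = 9907677/6930100 in (≈ 1.430 in)

Q = 9907677/6930100 in ≈ 1.430 in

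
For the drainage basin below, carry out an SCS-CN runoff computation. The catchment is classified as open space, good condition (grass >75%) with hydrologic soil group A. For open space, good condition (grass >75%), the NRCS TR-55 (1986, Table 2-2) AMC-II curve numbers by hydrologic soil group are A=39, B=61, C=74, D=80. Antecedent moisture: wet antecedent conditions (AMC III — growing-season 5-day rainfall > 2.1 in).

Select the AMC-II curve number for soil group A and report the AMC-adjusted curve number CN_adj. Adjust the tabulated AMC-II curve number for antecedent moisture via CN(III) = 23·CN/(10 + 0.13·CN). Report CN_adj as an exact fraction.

NRCS table: open space, good condition (grass >75%), soil group A → CN(II) = 39
Wet (AMC III): CN(III) = 23·39/(10 + 0.13·39) = 897/(1507/100) = 89700/1507 ≈ 59.522

CN_adj = 89700/1507 ≈ 59.522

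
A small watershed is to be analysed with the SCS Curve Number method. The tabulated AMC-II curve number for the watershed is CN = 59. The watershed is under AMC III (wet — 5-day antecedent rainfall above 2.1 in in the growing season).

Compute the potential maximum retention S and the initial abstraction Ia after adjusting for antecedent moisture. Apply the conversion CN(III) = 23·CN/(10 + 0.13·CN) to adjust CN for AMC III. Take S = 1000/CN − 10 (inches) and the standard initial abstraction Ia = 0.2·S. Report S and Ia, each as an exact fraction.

CN(III) from CN(II)=59: (23·59)/(10 + 0.13·59) = 135700/1767 ≈ 76.797
S = 1000/(135700/1767) − 10 = 4100/1357 in ≈ 3.021 in
Ia = 0.2·(4100/1357) = 820/1357 in ≈ 0.604 in

S = 4100/1357 in ≈ 3.021 in; Ia = 820/1357 in ≈ 0.604 in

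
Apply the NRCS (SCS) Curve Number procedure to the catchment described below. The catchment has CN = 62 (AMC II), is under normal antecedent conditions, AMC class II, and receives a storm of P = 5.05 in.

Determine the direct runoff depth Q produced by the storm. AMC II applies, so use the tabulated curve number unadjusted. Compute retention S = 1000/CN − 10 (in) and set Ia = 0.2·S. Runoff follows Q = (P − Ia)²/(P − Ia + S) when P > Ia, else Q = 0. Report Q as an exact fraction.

Q = 5621641/3826020 in ≈ 1.469 in

AMC II — tabulated CN = 62 applies directly.
S = 1000/62 − 10 = 190/31 in ≈ 6.129 in
Initial abstraction Ia = S/5 = (190/31)/5 = 38/31 ≈ 1.226 in
P − Ia = 5.050 − 1.226 = 2371/620 ≈ 3.824 in (> 0, runoff occurs)
Q = (2371/620)²/((2371/620) + 190/31) = (5621641/384400)/(6171/620) = 5621641/3826020 in ≈ 1.469 in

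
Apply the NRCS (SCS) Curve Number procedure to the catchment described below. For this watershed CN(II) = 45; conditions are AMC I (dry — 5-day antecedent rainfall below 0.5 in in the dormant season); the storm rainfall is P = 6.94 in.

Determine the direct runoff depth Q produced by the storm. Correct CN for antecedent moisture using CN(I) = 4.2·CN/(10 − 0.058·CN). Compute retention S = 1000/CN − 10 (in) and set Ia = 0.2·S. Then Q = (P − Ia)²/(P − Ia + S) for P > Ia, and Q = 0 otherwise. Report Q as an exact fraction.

Dry (AMC I): CN(I) = 4.2·45/(10 − 0.058·45) = 189/(739/100) = 18900/739 ≈ 25.575
Max retention: S = 1000/(18900/739) − 10 = 5500/189 in (≈ 29.101 in)
Ia = 0.2·(5500/189) = 1100/189 in ≈ 5.820 in
Since P=6.940 > Ia=5.820: effective rainfall P−Ia = 10583/9450 in
Runoff Q = (P−Ia)²/(P−Ia+S) = (1.120)²/(1.120+29.101) = 111999889/2698759350 ≈ 0.042 in

Q = 111999889/2698759350 in ≈ 0.042 in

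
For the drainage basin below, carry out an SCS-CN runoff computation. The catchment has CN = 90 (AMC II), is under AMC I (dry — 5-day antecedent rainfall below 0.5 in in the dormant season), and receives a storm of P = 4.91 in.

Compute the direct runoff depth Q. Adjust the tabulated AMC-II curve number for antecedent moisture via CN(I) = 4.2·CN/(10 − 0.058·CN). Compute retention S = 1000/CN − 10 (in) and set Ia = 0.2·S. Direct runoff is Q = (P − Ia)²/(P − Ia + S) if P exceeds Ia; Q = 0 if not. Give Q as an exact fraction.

Q = 6855674401/2509901100 in ≈ 2.731 in

Adjust CN=90 to AMC I: 4.2·90/(10 − 0.058·90) → 378 ÷ (239/50) = 18900/239 ≈ 79.079
Retention S: 1000/CN − 10 with CN=79.079 → S = 500/189 ≈ 2.646 in
Ia = 0.2·(500/189) = 100/189 in ≈ 0.529 in
Excess rainfall: 4.910 − 0.529 = 4.381 in; P > Ia so Q > 0
Q: (82799/18900)² ÷ (132799/18900) = 6855674401/2509901100 in (≈ 2.731 in)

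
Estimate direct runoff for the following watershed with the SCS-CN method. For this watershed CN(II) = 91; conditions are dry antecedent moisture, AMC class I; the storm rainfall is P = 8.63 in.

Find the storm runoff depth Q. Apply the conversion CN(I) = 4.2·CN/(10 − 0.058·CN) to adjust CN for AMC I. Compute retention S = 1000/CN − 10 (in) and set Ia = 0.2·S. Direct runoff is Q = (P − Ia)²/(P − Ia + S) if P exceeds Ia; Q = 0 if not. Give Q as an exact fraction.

Dry (AMC I): CN(I) = 4.2·91/(10 − 0.058·91) = (1911/5)/(2361/500) = 63700/787 ≈ 80.940
Max retention: S = 1000/(63700/787) − 10 = 1500/637 in (≈ 2.355 in)
Ia = 0.2·(1500/637) = 300/637 in ≈ 0.471 in
Since P=8.630 > Ia=0.471: effective rainfall P−Ia = 519731/63700 in
Q: (519731/63700)² ÷ (669731/63700) = 270120312361/42661864700 in (≈ 6.332 in)

Q = 270120312361/42661864700 in ≈ 6.332 in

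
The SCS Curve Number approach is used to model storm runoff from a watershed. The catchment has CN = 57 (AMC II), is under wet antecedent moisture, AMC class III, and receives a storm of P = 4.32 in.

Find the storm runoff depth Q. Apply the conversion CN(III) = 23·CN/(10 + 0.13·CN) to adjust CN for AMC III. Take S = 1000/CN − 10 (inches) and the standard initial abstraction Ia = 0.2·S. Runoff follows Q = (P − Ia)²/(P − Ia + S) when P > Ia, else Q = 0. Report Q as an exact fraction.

Q = 3605281936/1864799175 in ≈ 1.933 in

Adjust CN=57 to AMC III: 23·57/(10 + 0.13·57) → 1311 ÷ (1741/100) = 131100/1741 ≈ 75.302
Max retention: S = 1000/(131100/1741) − 10 = 4300/1311 in (≈ 3.280 in)
Initial abstraction Ia = S/5 = (4300/1311)/5 = 860/1311 ≈ 0.656 in
Since P=4.320 > Ia=0.656: effective rainfall P−Ia = 120088/32775 in
Runoff Q = (P−Ia)²/(P−Ia+S) = (3.664)²/(3.664+3.280) = 3605281936/1864799175 ≈ 1.933 in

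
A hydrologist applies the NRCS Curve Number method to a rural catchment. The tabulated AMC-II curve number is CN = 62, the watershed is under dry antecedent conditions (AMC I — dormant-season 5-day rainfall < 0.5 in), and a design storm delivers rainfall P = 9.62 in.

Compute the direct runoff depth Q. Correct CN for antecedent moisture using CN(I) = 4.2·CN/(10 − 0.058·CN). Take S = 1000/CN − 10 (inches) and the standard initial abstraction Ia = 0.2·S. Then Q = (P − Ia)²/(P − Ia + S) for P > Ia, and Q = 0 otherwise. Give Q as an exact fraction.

Q = 47581133161/22561414050 in ≈ 2.109 in

Adjust CN=62 to AMC I: 4.2·62/(10 − 0.058·62) → (1302/5) ÷ (1601/250) = 65100/1601 ≈ 40.662
Max retention: S = 1000/(65100/1601) − 10 = 9500/651 in (≈ 14.593 in)
Ia = 0.2·(9500/651) = 1900/651 in ≈ 2.919 in
Excess rainfall: 9.620 − 2.919 = 6.701 in; P > Ia so Q > 0
Runoff Q = (P−Ia)²/(P−Ia+S) = (6.701)²/(6.701+14.593) = 47581133161/22561414050 ≈ 2.109 in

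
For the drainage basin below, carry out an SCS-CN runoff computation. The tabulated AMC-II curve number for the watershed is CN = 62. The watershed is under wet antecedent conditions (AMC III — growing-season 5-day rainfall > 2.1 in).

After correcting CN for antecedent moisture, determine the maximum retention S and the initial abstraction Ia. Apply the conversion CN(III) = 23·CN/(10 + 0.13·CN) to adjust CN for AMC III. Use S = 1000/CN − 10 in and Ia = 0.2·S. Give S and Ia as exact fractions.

CN(III) from CN(II)=62: (23·62)/(10 + 0.13·62) = 71300/903 ≈ 78.959
S = 1000/(71300/903) − 10 = 1900/713 in ≈ 2.665 in
Ia = 0.2·(1900/713) = 380/713 in ≈ 0.533 in

S = 1900/713 in ≈ 2.665 in; Ia = 380/713 in ≈ 0.533 in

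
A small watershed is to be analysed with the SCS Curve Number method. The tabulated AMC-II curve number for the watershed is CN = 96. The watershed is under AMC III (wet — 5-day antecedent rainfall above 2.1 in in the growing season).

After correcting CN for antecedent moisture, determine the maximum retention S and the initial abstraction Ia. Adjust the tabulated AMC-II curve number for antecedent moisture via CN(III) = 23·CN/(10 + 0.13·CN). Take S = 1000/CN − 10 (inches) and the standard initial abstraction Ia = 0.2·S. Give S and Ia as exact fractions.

S = 25/138 in ≈ 0.181 in; Ia = 5/138 in ≈ 0.036 in

Adjust CN=96 to AMC III: 23·96/(10 + 0.13·96) → 2208 ÷ (562/25) = 27600/281 ≈ 98.221
Max retention: S = 1000/(27600/281) − 10 = 25/138 in (≈ 0.181 in)
Initial abstraction Ia = S/5 = (25/138)/5 = 5/138 ≈ 0.036 in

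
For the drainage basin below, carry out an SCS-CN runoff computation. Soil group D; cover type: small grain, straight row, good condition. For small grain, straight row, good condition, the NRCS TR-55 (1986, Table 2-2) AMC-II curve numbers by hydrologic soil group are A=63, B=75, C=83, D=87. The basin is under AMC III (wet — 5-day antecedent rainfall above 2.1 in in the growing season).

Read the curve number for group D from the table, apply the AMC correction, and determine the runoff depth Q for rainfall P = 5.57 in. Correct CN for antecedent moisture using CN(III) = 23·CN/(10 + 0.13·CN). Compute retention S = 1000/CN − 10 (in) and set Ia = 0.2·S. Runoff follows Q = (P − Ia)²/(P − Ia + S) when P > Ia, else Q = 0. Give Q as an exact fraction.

Q = 1184956342249/243833255700 in ≈ 4.860 in

NRCS table: small grain, straight row, good condition, soil group D → CN(II) = 87
Adjust CN=87 to AMC III: 23·87/(10 + 0.13·87) → 2001 ÷ (2131/100) = 200100/2131 ≈ 93.900
Max retention: S = 1000/(200100/2131) − 10 = 1300/2001 in (≈ 0.650 in)
Ia = 0.2·(1300/2001) = 260/2001 in ≈ 0.130 in
Excess rainfall: 5.570 − 0.130 = 5.440 in; P > Ia so Q > 0
Q: (1088557/200100)² ÷ (1218557/200100) = 1184956342249/243833255700 in (≈ 4.860 in)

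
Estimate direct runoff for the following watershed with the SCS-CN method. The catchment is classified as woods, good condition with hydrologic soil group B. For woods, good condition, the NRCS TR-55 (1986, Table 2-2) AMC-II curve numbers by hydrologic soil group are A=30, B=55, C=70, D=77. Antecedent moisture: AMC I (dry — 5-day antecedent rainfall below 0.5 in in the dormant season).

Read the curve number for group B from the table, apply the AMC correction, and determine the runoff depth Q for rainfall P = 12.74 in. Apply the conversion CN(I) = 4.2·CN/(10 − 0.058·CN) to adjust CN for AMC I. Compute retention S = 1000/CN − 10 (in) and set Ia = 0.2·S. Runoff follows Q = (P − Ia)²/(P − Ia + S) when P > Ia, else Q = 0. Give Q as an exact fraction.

NRCS table: woods, good condition, soil group B → CN(II) = 55
Dry (AMC I): CN(I) = 4.2·55/(10 − 0.058·55) = 231/(681/100) = 7700/227 ≈ 33.921
Max retention: S = 1000/(7700/227) − 10 = 1500/77 in (≈ 19.481 in)
Initial abstraction Ia = S/5 = (1500/77)/5 = 300/77 ≈ 3.896 in
Since P=12.740 > Ia=3.896: effective rainfall P−Ia = 34049/3850 in
Q: (34049/3850)² ÷ (109049/3850) = 1159334401/419838650 in (≈ 2.761 in)

Q = 1159334401/419838650 in ≈ 2.761 in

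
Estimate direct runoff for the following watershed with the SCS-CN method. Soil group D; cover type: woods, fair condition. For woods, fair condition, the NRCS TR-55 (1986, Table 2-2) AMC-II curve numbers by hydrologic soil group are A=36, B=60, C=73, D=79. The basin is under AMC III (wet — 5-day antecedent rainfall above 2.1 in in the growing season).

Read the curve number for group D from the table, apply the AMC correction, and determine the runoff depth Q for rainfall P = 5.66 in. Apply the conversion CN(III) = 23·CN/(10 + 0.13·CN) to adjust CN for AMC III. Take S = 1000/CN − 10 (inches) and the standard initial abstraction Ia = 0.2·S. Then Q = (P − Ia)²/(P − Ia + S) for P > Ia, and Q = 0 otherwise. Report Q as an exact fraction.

Q = 243257090521/54347469350 in ≈ 4.476 in

NRCS table: woods, fair condition, soil group D → CN(II) = 79
Adjust CN=79 to AMC III: 23·79/(10 + 0.13·79) → 1817 ÷ (2027/100) = 181700/2027 ≈ 89.640
Max retention: S = 1000/(181700/2027) − 10 = 2100/1817 in (≈ 1.156 in)
Initial abstraction Ia = S/5 = (2100/1817)/5 = 420/1817 ≈ 0.231 in
Excess rainfall: 5.660 − 0.231 = 5.429 in; P > Ia so Q > 0
Runoff Q = (P−Ia)²/(P−Ia+S) = (5.429)²/(5.429+1.156) = 243257090521/54347469350 ≈ 4.476 in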